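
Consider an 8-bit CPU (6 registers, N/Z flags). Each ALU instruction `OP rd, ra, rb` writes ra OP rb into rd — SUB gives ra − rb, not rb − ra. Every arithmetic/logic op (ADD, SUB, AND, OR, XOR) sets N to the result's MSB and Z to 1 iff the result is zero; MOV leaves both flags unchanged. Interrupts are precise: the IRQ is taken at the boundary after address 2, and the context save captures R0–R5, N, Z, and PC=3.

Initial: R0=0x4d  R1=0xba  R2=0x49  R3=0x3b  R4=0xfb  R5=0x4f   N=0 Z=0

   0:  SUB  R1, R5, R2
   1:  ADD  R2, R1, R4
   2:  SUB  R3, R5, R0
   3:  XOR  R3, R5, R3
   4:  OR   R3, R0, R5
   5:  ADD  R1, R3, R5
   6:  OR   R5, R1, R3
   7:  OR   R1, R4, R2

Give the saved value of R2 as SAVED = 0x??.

after  0: R0=0x4d R1=0x06 R2=0x49 R3=0x3b R4=0xfb R5=0x4f  N=0 Z=0
after  1: R0=0x4d R1=0x06 R2=0x01 R3=0x3b R4=0xfb R5=0x4f  N=0 Z=0
after  2: R0=0x4d R1=0x06 R2=0x01 R3=0x02 R4=0xfb R5=0x4f  N=0 Z=0
-- IRQ taken; context saved, return-PC = 3 --

SAVED = 0x01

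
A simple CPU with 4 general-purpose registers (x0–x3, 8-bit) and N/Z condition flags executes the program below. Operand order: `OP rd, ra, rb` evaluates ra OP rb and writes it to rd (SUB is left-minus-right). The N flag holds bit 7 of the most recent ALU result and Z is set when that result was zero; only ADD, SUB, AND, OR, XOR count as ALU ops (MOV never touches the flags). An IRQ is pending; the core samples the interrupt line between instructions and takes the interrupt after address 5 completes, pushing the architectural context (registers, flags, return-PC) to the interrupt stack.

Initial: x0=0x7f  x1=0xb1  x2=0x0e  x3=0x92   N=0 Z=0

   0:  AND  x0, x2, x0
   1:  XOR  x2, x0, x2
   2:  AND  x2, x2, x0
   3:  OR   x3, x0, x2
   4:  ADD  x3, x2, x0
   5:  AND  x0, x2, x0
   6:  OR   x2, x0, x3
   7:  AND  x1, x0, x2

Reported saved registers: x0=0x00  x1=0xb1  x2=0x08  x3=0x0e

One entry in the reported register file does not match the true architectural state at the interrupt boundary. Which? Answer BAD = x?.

BAD = x2

after  0: x0=0x0e x1=0xb1 x2=0x0e x3=0x92  N=0 Z=0
after  1: x0=0x0e x1=0xb1 x2=0x00 x3=0x92  N=0 Z=1
after  2: x0=0x0e x1=0xb1 x2=0x00 x3=0x92  N=0 Z=1
after  3: x0=0x0e x1=0xb1 x2=0x00 x3=0x0e  N=0 Z=0
after  4: x0=0x0e x1=0xb1 x2=0x00 x3=0x0e  N=0 Z=0
after  5: x0=0x00 x1=0xb1 x2=0x00 x3=0x0e  N=0 Z=1
-- IRQ taken; context saved, return-PC = 6 --
mismatch: x2: reported 0x08 vs actual 0x00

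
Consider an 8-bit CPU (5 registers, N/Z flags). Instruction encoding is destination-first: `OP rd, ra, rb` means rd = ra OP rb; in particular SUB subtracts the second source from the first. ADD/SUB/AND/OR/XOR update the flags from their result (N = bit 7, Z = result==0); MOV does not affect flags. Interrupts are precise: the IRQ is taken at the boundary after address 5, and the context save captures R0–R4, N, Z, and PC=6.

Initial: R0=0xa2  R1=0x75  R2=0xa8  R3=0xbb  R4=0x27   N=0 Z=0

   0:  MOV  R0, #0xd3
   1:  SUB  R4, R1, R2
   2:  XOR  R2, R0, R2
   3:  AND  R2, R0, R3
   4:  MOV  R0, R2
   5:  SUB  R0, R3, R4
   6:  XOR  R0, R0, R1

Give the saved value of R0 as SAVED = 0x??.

SAVED = 0xee

after  0: R0=0xd3 R1=0x75 R2=0xa8 R3=0xbb R4=0x27  N=0 Z=0
after  1: R0=0xd3 R1=0x75 R2=0xa8 R3=0xbb R4=0xcd  N=1 Z=0
after  2: R0=0xd3 R1=0x75 R2=0x7b R3=0xbb R4=0xcd  N=0 Z=0
after  3: R0=0xd3 R1=0x75 R2=0x93 R3=0xbb R4=0xcd  N=1 Z=0
after  4: R0=0x93 R1=0x75 R2=0x93 R3=0xbb R4=0xcd  N=1 Z=0
after  5: R0=0xee R1=0x75 R2=0x93 R3=0xbb R4=0xcd  N=1 Z=0
-- IRQ taken; context saved, return-PC = 6 --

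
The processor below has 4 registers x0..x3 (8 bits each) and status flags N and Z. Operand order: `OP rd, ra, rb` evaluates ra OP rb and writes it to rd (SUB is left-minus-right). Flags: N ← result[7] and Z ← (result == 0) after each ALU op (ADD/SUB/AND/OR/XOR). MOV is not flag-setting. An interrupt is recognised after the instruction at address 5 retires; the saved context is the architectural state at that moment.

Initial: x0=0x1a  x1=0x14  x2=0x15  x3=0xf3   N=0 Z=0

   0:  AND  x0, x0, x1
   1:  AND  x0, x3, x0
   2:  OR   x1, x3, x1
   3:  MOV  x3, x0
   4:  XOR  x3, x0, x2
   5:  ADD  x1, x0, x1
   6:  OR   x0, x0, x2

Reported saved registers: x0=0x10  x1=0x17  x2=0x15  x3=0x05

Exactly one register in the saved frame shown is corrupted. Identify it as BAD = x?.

after  0: x0=0x10 x1=0x14 x2=0x15 x3=0xf3  N=0 Z=0
after  1: x0=0x10 x1=0x14 x2=0x15 x3=0xf3  N=0 Z=0
after  2: x0=0x10 x1=0xf7 x2=0x15 x3=0xf3  N=1 Z=0
after  3: x0=0x10 x1=0xf7 x2=0x15 x3=0x10  N=1 Z=0
after  4: x0=0x10 x1=0xf7 x2=0x15 x3=0x05  N=0 Z=0
after  5: x0=0x10 x1=0x07 x2=0x15 x3=0x05  N=0 Z=0
-- IRQ taken; context saved, return-PC = 6 --
mismatch: x1: reported 0x17 vs actual 0x07

BAD = x1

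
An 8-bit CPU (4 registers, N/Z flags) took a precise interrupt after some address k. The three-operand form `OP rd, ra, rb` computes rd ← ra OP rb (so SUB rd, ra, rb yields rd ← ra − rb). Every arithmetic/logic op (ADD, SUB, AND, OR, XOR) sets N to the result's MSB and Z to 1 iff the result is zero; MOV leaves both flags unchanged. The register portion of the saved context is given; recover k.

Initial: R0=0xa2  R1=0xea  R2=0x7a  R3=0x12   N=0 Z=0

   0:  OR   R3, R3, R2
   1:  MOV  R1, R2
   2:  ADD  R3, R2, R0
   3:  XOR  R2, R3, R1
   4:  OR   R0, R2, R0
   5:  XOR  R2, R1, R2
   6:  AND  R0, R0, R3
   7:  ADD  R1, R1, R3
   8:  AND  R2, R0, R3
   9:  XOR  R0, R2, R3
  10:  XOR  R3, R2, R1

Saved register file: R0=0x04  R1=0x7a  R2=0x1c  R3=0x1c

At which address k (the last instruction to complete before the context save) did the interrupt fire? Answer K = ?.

K = 6

after  0: R0=0xa2 R1=0xea R2=0x7a R3=0x7a  N=0 Z=0
after  1: R0=0xa2 R1=0x7a R2=0x7a R3=0x7a  N=0 Z=0
after  2: R0=0xa2 R1=0x7a R2=0x7a R3=0x1c  N=0 Z=0
after  3: R0=0xa2 R1=0x7a R2=0x66 R3=0x1c  N=0 Z=0
after  4: R0=0xe6 R1=0x7a R2=0x66 R3=0x1c  N=1 Z=0
after  5: R0=0xe6 R1=0x7a R2=0x1c R3=0x1c  N=0 Z=0
after  6: R0=0x04 R1=0x7a R2=0x1c R3=0x1c  N=0 Z=0
-- IRQ taken; context saved, return-PC = 7 --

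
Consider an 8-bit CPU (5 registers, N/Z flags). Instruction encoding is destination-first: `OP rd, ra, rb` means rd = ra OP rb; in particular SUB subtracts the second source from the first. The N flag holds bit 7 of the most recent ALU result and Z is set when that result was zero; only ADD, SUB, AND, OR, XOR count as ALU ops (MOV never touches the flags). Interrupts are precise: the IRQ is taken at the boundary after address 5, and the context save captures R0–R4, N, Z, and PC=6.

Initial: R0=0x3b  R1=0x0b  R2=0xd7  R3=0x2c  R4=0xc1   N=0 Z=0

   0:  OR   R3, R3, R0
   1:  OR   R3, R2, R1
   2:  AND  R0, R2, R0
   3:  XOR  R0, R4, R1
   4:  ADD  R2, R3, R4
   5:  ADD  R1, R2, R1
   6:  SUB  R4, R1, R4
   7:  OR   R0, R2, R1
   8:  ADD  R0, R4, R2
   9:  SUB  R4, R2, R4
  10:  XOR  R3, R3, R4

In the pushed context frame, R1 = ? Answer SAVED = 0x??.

SAVED = 0xab

after  0: R0=0x3b R1=0x0b R2=0xd7 R3=0x3f R4=0xc1  N=0 Z=0
after  1: R0=0x3b R1=0x0b R2=0xd7 R3=0xdf R4=0xc1  N=1 Z=0
after  2: R0=0x13 R1=0x0b R2=0xd7 R3=0xdf R4=0xc1  N=0 Z=0
after  3: R0=0xca R1=0x0b R2=0xd7 R3=0xdf R4=0xc1  N=1 Z=0
after  4: R0=0xca R1=0x0b R2=0xa0 R3=0xdf R4=0xc1  N=1 Z=0
after  5: R0=0xca R1=0xab R2=0xa0 R3=0xdf R4=0xc1  N=1 Z=0
-- IRQ taken; context saved, return-PC = 6 --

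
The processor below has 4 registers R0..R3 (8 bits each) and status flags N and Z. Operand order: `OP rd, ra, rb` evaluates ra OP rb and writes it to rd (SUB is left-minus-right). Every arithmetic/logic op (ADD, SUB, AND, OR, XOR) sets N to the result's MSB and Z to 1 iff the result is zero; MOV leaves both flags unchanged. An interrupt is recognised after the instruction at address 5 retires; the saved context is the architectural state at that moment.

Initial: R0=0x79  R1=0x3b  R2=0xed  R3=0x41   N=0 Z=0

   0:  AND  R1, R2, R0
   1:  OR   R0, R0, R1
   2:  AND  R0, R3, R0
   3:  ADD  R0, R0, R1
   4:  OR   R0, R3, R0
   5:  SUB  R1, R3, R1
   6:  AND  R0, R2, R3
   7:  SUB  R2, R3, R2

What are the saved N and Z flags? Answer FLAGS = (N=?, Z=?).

after  0: R0=0x79 R1=0x69 R2=0xed R3=0x41  N=0 Z=0
after  1: R0=0x79 R1=0x69 R2=0xed R3=0x41  N=0 Z=0
after  2: R0=0x41 R1=0x69 R2=0xed R3=0x41  N=0 Z=0
after  3: R0=0xaa R1=0x69 R2=0xed R3=0x41  N=1 Z=0
after  4: R0=0xeb R1=0x69 R2=0xed R3=0x41  N=1 Z=0
after  5: R0=0xeb R1=0xd8 R2=0xed R3=0x41  N=1 Z=0
-- IRQ taken; context saved, return-PC = 6 --

FLAGS = (N=1, Z=0)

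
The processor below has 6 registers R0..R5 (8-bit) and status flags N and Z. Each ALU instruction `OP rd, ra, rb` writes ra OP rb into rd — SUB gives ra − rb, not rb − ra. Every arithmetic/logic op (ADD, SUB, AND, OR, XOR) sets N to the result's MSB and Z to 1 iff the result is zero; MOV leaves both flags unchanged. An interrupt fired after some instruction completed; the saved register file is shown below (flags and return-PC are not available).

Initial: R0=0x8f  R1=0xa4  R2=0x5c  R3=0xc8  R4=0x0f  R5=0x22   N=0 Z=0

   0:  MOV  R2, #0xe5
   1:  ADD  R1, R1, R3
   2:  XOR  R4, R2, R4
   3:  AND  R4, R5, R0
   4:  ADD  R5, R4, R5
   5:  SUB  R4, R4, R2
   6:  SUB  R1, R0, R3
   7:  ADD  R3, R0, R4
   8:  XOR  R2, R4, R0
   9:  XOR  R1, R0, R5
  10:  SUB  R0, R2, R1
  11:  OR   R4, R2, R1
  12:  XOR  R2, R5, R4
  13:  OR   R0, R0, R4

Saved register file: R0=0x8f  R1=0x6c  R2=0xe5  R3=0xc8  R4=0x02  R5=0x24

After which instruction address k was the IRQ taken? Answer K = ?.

K = 4

after  0: R0=0x8f R1=0xa4 R2=0xe5 R3=0xc8 R4=0x0f R5=0x22  N=0 Z=0
after  1: R0=0x8f R1=0x6c R2=0xe5 R3=0xc8 R4=0x0f R5=0x22  N=0 Z=0
after  2: R0=0x8f R1=0x6c R2=0xe5 R3=0xc8 R4=0xea R5=0x22  N=1 Z=0
after  3: R0=0x8f R1=0x6c R2=0xe5 R3=0xc8 R4=0x02 R5=0x22  N=0 Z=0
after  4: R0=0x8f R1=0x6c R2=0xe5 R3=0xc8 R4=0x02 R5=0x24  N=0 Z=0
-- IRQ taken; context saved, return-PC = 5 --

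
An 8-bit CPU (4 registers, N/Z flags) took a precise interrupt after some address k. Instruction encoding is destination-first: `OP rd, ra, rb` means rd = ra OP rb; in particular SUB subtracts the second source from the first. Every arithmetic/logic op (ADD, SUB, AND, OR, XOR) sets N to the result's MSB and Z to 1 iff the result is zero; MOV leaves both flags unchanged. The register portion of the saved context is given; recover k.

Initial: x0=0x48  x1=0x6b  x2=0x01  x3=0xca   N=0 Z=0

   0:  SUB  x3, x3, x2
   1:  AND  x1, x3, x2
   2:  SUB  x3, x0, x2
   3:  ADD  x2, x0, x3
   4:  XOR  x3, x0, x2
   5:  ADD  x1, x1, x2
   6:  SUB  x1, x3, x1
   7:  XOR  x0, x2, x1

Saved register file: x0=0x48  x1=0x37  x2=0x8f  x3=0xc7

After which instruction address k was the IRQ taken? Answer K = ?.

after  0: x0=0x48 x1=0x6b x2=0x01 x3=0xc9  N=1 Z=0
after  1: x0=0x48 x1=0x01 x2=0x01 x3=0xc9  N=0 Z=0
after  2: x0=0x48 x1=0x01 x2=0x01 x3=0x47  N=0 Z=0
after  3: x0=0x48 x1=0x01 x2=0x8f x3=0x47  N=1 Z=0
after  4: x0=0x48 x1=0x01 x2=0x8f x3=0xc7  N=1 Z=0
after  5: x0=0x48 x1=0x90 x2=0x8f x3=0xc7  N=1 Z=0
after  6: x0=0x48 x1=0x37 x2=0x8f x3=0xc7  N=0 Z=0
-- IRQ taken; context saved, return-PC = 7 --

K = 6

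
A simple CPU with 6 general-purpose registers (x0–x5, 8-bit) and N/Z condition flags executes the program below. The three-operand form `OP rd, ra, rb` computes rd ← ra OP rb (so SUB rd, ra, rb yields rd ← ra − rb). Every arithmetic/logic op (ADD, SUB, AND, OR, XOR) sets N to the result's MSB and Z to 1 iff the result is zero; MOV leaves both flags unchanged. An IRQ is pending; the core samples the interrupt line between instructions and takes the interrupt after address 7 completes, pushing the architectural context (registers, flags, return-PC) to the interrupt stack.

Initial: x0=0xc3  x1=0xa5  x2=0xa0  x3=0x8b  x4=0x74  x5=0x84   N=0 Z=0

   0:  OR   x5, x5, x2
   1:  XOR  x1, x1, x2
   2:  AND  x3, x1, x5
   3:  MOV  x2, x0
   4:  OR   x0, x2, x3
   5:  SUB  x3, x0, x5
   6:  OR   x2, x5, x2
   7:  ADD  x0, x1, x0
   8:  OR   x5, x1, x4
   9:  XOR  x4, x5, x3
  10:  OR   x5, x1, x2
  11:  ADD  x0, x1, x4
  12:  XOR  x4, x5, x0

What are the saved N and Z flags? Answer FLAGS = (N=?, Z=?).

after  0: x0=0xc3 x1=0xa5 x2=0xa0 x3=0x8b x4=0x74 x5=0xa4  N=1 Z=0
after  1: x0=0xc3 x1=0x05 x2=0xa0 x3=0x8b x4=0x74 x5=0xa4  N=0 Z=0
after  2: x0=0xc3 x1=0x05 x2=0xa0 x3=0x04 x4=0x74 x5=0xa4  N=0 Z=0
after  3: x0=0xc3 x1=0x05 x2=0xc3 x3=0x04 x4=0x74 x5=0xa4  N=0 Z=0
after  4: x0=0xc7 x1=0x05 x2=0xc3 x3=0x04 x4=0x74 x5=0xa4  N=1 Z=0
after  5: x0=0xc7 x1=0x05 x2=0xc3 x3=0x23 x4=0x74 x5=0xa4  N=0 Z=0
after  6: x0=0xc7 x1=0x05 x2=0xe7 x3=0x23 x4=0x74 x5=0xa4  N=1 Z=0
after  7: x0=0xcc x1=0x05 x2=0xe7 x3=0x23 x4=0x74 x5=0xa4  N=1 Z=0
-- IRQ taken; context saved, return-PC = 8 --

FLAGS = (N=1, Z=0)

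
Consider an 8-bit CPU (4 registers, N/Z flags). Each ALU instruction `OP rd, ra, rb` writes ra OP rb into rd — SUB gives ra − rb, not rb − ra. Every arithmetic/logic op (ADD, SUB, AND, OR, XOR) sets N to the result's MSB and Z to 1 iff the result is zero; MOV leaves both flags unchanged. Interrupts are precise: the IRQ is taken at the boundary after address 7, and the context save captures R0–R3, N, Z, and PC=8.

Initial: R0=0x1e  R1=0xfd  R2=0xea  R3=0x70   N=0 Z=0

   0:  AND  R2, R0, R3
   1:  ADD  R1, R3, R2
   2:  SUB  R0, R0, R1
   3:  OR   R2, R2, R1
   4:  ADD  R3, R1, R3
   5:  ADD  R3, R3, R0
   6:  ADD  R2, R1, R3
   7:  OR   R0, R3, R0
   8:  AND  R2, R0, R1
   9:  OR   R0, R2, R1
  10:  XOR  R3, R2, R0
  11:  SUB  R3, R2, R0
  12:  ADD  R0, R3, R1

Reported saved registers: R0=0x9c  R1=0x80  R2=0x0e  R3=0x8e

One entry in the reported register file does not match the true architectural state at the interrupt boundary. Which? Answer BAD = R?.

after  0: R0=0x1e R1=0xfd R2=0x10 R3=0x70  N=0 Z=0
after  1: R0=0x1e R1=0x80 R2=0x10 R3=0x70  N=1 Z=0
after  2: R0=0x9e R1=0x80 R2=0x10 R3=0x70  N=1 Z=0
after  3: R0=0x9e R1=0x80 R2=0x90 R3=0x70  N=1 Z=0
after  4: R0=0x9e R1=0x80 R2=0x90 R3=0xf0  N=1 Z=0
after  5: R0=0x9e R1=0x80 R2=0x90 R3=0x8e  N=1 Z=0
after  6: R0=0x9e R1=0x80 R2=0x0e R3=0x8e  N=0 Z=0
after  7: R0=0x9e R1=0x80 R2=0x0e R3=0x8e  N=1 Z=0
-- IRQ taken; context saved, return-PC = 8 --
mismatch: R0: reported 0x9c vs actual 0x9e

BAD = R0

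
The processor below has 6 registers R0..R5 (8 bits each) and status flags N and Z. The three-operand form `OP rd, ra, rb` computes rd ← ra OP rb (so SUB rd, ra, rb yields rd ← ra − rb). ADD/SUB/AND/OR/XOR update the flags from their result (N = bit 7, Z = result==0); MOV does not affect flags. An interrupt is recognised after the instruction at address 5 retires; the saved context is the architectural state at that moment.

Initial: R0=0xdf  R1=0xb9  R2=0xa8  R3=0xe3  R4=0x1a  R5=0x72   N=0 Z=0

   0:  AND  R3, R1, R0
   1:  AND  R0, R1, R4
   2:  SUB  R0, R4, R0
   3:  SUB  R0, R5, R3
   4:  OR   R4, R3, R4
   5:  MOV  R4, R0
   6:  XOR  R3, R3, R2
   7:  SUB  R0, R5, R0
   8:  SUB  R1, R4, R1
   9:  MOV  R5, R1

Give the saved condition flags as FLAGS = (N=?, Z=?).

after  0: R0=0xdf R1=0xb9 R2=0xa8 R3=0x99 R4=0x1a R5=0x72  N=1 Z=0
after  1: R0=0x18 R1=0xb9 R2=0xa8 R3=0x99 R4=0x1a R5=0x72  N=0 Z=0
after  2: R0=0x02 R1=0xb9 R2=0xa8 R3=0x99 R4=0x1a R5=0x72  N=0 Z=0
after  3: R0=0xd9 R1=0xb9 R2=0xa8 R3=0x99 R4=0x1a R5=0x72  N=1 Z=0
after  4: R0=0xd9 R1=0xb9 R2=0xa8 R3=0x99 R4=0x9b R5=0x72  N=1 Z=0
after  5: R0=0xd9 R1=0xb9 R2=0xa8 R3=0x99 R4=0xd9 R5=0x72  N=1 Z=0
-- IRQ taken; context saved, return-PC = 6 --

FLAGS = (N=1, Z=0)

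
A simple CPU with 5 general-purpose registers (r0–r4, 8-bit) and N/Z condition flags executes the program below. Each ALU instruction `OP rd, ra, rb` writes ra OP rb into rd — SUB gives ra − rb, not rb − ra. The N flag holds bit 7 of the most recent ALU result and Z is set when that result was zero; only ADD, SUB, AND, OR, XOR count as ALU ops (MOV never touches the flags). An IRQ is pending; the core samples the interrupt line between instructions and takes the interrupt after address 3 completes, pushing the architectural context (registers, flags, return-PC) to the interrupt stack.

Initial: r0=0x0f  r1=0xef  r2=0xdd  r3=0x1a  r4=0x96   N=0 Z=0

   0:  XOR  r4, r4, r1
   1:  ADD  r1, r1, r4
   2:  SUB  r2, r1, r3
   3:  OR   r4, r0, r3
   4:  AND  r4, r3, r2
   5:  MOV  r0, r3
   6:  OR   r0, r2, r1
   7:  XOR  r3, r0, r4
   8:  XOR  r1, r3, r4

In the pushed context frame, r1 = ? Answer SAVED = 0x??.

after  0: r0=0x0f r1=0xef r2=0xdd r3=0x1a r4=0x79  N=0 Z=0
after  1: r0=0x0f r1=0x68 r2=0xdd r3=0x1a r4=0x79  N=0 Z=0
after  2: r0=0x0f r1=0x68 r2=0x4e r3=0x1a r4=0x79  N=0 Z=0
after  3: r0=0x0f r1=0x68 r2=0x4e r3=0x1a r4=0x1f  N=0 Z=0
-- IRQ taken; context saved, return-PC = 4 --

SAVED = 0x68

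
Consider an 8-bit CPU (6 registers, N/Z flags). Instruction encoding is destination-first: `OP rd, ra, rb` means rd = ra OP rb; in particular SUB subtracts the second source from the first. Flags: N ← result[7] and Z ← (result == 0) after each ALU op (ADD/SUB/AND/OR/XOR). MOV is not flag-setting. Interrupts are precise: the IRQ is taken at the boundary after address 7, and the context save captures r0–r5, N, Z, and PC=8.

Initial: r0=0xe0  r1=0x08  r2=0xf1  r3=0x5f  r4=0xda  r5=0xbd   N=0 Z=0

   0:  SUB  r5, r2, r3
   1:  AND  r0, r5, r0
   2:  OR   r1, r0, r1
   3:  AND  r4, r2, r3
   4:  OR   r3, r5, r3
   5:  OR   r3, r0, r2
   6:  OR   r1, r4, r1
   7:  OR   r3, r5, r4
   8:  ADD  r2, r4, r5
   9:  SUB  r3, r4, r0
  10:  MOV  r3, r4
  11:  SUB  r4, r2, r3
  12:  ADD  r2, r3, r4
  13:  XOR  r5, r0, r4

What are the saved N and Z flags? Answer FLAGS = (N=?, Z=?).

FLAGS = (N=1, Z=0)

after  0: r0=0xe0 r1=0x08 r2=0xf1 r3=0x5f r4=0xda r5=0x92  N=1 Z=0
after  1: r0=0x80 r1=0x08 r2=0xf1 r3=0x5f r4=0xda r5=0x92  N=1 Z=0
after  2: r0=0x80 r1=0x88 r2=0xf1 r3=0x5f r4=0xda r5=0x92  N=1 Z=0
after  3: r0=0x80 r1=0x88 r2=0xf1 r3=0x5f r4=0x51 r5=0x92  N=0 Z=0
after  4: r0=0x80 r1=0x88 r2=0xf1 r3=0xdf r4=0x51 r5=0x92  N=1 Z=0
after  5: r0=0x80 r1=0x88 r2=0xf1 r3=0xf1 r4=0x51 r5=0x92  N=1 Z=0
after  6: r0=0x80 r1=0xd9 r2=0xf1 r3=0xf1 r4=0x51 r5=0x92  N=1 Z=0
after  7: r0=0x80 r1=0xd9 r2=0xf1 r3=0xd3 r4=0x51 r5=0x92  N=1 Z=0
-- IRQ taken; context saved, return-PC = 8 --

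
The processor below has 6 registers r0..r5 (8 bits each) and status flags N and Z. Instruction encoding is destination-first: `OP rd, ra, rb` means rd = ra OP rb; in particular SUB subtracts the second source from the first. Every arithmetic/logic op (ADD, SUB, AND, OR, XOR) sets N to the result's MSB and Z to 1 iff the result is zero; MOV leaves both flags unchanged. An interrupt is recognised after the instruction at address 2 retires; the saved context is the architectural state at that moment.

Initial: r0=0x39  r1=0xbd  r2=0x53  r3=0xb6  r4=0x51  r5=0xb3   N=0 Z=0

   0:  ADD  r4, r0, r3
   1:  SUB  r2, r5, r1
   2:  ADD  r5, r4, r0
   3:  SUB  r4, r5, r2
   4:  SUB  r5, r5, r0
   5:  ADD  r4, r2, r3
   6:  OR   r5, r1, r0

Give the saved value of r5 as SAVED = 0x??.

SAVED = 0x28

after  0: r0=0x39 r1=0xbd r2=0x53 r3=0xb6 r4=0xef r5=0xb3  N=1 Z=0
after  1: r0=0x39 r1=0xbd r2=0xf6 r3=0xb6 r4=0xef r5=0xb3  N=1 Z=0
after  2: r0=0x39 r1=0xbd r2=0xf6 r3=0xb6 r4=0xef r5=0x28  N=0 Z=0
-- IRQ taken; context saved, return-PC = 3 --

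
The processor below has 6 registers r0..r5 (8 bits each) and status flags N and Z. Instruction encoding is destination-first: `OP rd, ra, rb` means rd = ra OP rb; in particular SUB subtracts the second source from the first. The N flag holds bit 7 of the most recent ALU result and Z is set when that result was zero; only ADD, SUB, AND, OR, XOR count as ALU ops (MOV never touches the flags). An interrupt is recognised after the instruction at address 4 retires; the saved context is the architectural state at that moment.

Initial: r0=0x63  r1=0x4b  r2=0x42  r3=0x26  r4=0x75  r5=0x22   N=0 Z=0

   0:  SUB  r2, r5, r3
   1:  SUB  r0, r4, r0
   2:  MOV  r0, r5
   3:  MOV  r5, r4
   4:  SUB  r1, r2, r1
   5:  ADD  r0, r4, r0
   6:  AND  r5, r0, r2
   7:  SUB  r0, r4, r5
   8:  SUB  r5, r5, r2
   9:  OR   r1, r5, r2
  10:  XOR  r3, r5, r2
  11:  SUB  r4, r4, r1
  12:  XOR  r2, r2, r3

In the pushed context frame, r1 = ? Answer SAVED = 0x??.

after  0: r0=0x63 r1=0x4b r2=0xfc r3=0x26 r4=0x75 r5=0x22  N=1 Z=0
after  1: r0=0x12 r1=0x4b r2=0xfc r3=0x26 r4=0x75 r5=0x22  N=0 Z=0
after  2: r0=0x22 r1=0x4b r2=0xfc r3=0x26 r4=0x75 r5=0x22  N=0 Z=0
after  3: r0=0x22 r1=0x4b r2=0xfc r3=0x26 r4=0x75 r5=0x75  N=0 Z=0
after  4: r0=0x22 r1=0xb1 r2=0xfc r3=0x26 r4=0x75 r5=0x75  N=1 Z=0
-- IRQ taken; context saved, return-PC = 5 --

SAVED = 0xb1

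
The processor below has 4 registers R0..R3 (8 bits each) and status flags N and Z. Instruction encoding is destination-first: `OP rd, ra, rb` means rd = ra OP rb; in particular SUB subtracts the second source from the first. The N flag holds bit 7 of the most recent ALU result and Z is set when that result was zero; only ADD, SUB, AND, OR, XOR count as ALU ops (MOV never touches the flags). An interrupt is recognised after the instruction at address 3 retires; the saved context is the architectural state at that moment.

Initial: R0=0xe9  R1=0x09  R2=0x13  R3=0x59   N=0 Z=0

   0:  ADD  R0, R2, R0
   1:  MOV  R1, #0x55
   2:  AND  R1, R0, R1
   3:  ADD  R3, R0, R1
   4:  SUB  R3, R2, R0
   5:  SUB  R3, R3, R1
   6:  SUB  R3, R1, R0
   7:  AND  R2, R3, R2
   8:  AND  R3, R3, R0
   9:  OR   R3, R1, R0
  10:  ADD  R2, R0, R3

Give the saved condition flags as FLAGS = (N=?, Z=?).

after  0: R0=0xfc R1=0x09 R2=0x13 R3=0x59  N=1 Z=0
after  1: R0=0xfc R1=0x55 R2=0x13 R3=0x59  N=1 Z=0
after  2: R0=0xfc R1=0x54 R2=0x13 R3=0x59  N=0 Z=0
after  3: R0=0xfc R1=0x54 R2=0x13 R3=0x50  N=0 Z=0
-- IRQ taken; context saved, return-PC = 4 --

FLAGS = (N=0, Z=0)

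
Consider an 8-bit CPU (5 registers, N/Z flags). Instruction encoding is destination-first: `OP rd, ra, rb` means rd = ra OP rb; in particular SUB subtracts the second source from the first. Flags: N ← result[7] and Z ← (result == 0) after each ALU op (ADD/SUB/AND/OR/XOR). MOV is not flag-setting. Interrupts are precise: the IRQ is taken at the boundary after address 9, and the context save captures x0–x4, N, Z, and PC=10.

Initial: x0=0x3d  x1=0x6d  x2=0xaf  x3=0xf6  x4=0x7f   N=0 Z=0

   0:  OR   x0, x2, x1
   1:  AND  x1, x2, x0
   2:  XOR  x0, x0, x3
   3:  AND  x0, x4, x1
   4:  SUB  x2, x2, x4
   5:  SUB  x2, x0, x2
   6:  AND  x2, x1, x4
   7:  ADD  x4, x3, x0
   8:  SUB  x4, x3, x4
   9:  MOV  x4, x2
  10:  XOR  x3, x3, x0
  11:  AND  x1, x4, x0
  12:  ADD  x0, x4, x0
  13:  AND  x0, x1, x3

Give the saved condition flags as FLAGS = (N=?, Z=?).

after  0: x0=0xef x1=0x6d x2=0xaf x3=0xf6 x4=0x7f  N=1 Z=0
after  1: x0=0xef x1=0xaf x2=0xaf x3=0xf6 x4=0x7f  N=1 Z=0
after  2: x0=0x19 x1=0xaf x2=0xaf x3=0xf6 x4=0x7f  N=0 Z=0
after  3: x0=0x2f x1=0xaf x2=0xaf x3=0xf6 x4=0x7f  N=0 Z=0
after  4: x0=0x2f x1=0xaf x2=0x30 x3=0xf6 x4=0x7f  N=0 Z=0
after  5: x0=0x2f x1=0xaf x2=0xff x3=0xf6 x4=0x7f  N=1 Z=0
after  6: x0=0x2f x1=0xaf x2=0x2f x3=0xf6 x4=0x7f  N=0 Z=0
after  7: x0=0x2f x1=0xaf x2=0x2f x3=0xf6 x4=0x25  N=0 Z=0
after  8: x0=0x2f x1=0xaf x2=0x2f x3=0xf6 x4=0xd1  N=1 Z=0
after  9: x0=0x2f x1=0xaf x2=0x2f x3=0xf6 x4=0x2f  N=1 Z=0
-- IRQ taken; context saved, return-PC = 10 --

FLAGS = (N=1, Z=0)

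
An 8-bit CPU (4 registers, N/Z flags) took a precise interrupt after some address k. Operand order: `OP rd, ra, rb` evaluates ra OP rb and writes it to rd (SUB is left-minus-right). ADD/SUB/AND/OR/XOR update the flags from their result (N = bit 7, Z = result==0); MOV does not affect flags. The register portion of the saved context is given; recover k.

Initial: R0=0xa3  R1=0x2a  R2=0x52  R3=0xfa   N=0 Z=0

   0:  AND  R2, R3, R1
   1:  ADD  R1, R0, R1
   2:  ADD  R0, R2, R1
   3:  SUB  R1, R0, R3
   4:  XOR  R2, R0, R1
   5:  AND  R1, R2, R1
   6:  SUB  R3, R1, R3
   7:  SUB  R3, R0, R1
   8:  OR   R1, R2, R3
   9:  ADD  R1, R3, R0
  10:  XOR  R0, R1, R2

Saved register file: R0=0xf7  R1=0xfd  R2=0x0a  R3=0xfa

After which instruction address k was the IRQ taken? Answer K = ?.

K = 4

after  0: R0=0xa3 R1=0x2a R2=0x2a R3=0xfa  N=0 Z=0
after  1: R0=0xa3 R1=0xcd R2=0x2a R3=0xfa  N=1 Z=0
after  2: R0=0xf7 R1=0xcd R2=0x2a R3=0xfa  N=1 Z=0
after  3: R0=0xf7 R1=0xfd R2=0x2a R3=0xfa  N=1 Z=0
after  4: R0=0xf7 R1=0xfd R2=0x0a R3=0xfa  N=0 Z=0
-- IRQ taken; context saved, return-PC = 5 --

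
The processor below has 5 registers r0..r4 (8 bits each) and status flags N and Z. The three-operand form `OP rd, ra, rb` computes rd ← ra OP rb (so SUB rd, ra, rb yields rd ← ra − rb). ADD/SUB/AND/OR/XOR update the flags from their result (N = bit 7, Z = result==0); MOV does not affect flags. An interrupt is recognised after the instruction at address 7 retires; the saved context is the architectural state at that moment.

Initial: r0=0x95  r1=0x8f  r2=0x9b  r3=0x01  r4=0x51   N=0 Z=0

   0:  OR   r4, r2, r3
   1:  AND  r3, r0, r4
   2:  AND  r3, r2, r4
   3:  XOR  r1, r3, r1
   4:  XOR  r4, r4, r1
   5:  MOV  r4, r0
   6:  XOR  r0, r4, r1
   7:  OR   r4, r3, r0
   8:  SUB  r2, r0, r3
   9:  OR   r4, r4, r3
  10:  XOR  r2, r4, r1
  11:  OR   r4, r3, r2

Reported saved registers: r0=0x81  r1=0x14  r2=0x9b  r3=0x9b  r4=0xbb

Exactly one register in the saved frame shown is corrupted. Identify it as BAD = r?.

BAD = r4

after  0: r0=0x95 r1=0x8f r2=0x9b r3=0x01 r4=0x9b  N=1 Z=0
after  1: r0=0x95 r1=0x8f r2=0x9b r3=0x91 r4=0x9b  N=1 Z=0
after  2: r0=0x95 r1=0x8f r2=0x9b r3=0x9b r4=0x9b  N=1 Z=0
after  3: r0=0x95 r1=0x14 r2=0x9b r3=0x9b r4=0x9b  N=0 Z=0
after  4: r0=0x95 r1=0x14 r2=0x9b r3=0x9b r4=0x8f  N=1 Z=0
after  5: r0=0x95 r1=0x14 r2=0x9b r3=0x9b r4=0x95  N=1 Z=0
after  6: r0=0x81 r1=0x14 r2=0x9b r3=0x9b r4=0x95  N=1 Z=0
after  7: r0=0x81 r1=0x14 r2=0x9b r3=0x9b r4=0x9b  N=1 Z=0
-- IRQ taken; context saved, return-PC = 8 --
mismatch: r4: reported 0xbb vs actual 0x9b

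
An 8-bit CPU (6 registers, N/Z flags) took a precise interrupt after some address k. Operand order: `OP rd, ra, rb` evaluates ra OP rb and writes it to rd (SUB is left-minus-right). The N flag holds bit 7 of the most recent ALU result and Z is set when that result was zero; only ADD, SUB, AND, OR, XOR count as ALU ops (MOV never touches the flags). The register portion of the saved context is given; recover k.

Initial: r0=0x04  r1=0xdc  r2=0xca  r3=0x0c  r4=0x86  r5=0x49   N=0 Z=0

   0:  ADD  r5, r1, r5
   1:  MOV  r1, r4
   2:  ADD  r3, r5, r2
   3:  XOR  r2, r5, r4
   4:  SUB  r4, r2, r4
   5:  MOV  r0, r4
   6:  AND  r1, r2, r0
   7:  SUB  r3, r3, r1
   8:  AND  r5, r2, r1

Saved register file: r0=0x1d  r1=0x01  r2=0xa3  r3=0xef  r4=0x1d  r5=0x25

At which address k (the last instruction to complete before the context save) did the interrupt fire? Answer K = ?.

after  0: r0=0x04 r1=0xdc r2=0xca r3=0x0c r4=0x86 r5=0x25  N=0 Z=0
after  1: r0=0x04 r1=0x86 r2=0xca r3=0x0c r4=0x86 r5=0x25  N=0 Z=0
after  2: r0=0x04 r1=0x86 r2=0xca r3=0xef r4=0x86 r5=0x25  N=1 Z=0
after  3: r0=0x04 r1=0x86 r2=0xa3 r3=0xef r4=0x86 r5=0x25  N=1 Z=0
after  4: r0=0x04 r1=0x86 r2=0xa3 r3=0xef r4=0x1d r5=0x25  N=0 Z=0
after  5: r0=0x1d r1=0x86 r2=0xa3 r3=0xef r4=0x1d r5=0x25  N=0 Z=0
after  6: r0=0x1d r1=0x01 r2=0xa3 r3=0xef r4=0x1d r5=0x25  N=0 Z=0
-- IRQ taken; context saved, return-PC = 7 --

K = 6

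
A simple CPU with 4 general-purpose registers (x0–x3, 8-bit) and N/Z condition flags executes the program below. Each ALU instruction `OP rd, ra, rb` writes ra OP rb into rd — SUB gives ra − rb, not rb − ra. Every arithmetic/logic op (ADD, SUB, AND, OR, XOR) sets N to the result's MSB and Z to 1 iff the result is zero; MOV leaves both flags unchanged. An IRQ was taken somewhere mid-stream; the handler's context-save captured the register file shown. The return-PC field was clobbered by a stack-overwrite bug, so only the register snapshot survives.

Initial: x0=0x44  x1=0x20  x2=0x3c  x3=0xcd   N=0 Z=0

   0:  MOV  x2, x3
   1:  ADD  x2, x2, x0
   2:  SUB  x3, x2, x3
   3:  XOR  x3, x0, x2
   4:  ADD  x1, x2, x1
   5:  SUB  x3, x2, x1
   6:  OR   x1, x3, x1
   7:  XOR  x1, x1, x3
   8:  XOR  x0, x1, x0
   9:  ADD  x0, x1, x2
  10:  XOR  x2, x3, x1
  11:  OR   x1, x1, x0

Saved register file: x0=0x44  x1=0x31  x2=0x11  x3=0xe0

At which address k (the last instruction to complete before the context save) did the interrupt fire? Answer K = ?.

after  0: x0=0x44 x1=0x20 x2=0xcd x3=0xcd  N=0 Z=0
after  1: x0=0x44 x1=0x20 x2=0x11 x3=0xcd  N=0 Z=0
after  2: x0=0x44 x1=0x20 x2=0x11 x3=0x44  N=0 Z=0
after  3: x0=0x44 x1=0x20 x2=0x11 x3=0x55  N=0 Z=0
after  4: x0=0x44 x1=0x31 x2=0x11 x3=0x55  N=0 Z=0
after  5: x0=0x44 x1=0x31 x2=0x11 x3=0xe0  N=1 Z=0
-- IRQ taken; context saved, return-PC = 6 --

K = 5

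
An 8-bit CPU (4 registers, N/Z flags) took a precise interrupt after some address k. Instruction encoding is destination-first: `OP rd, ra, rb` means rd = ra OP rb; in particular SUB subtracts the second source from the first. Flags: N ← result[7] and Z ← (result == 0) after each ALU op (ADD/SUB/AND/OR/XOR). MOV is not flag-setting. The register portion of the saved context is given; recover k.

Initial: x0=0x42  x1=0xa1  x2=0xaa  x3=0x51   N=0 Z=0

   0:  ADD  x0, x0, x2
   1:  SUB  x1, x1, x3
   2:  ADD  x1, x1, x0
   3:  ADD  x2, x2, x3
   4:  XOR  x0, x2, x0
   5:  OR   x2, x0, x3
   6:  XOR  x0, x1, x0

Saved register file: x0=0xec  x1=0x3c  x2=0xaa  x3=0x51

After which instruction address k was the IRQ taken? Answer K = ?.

K = 2

after  0: x0=0xec x1=0xa1 x2=0xaa x3=0x51  N=1 Z=0
after  1: x0=0xec x1=0x50 x2=0xaa x3=0x51  N=0 Z=0
after  2: x0=0xec x1=0x3c x2=0xaa x3=0x51  N=0 Z=0
-- IRQ taken; context saved, return-PC = 3 --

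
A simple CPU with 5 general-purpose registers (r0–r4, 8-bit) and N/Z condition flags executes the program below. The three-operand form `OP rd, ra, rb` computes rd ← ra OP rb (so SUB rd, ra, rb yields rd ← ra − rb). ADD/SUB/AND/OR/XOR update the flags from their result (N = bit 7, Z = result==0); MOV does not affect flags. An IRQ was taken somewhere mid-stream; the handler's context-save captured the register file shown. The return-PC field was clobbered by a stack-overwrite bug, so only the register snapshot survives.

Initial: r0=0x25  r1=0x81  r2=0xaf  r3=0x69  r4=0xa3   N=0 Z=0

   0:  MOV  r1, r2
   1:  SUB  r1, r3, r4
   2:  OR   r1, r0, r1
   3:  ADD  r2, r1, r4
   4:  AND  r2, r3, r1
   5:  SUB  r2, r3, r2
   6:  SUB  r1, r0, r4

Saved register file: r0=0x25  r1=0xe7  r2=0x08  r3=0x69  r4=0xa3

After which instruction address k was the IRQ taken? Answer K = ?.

after  0: r0=0x25 r1=0xaf r2=0xaf r3=0x69 r4=0xa3  N=0 Z=0
after  1: r0=0x25 r1=0xc6 r2=0xaf r3=0x69 r4=0xa3  N=1 Z=0
after  2: r0=0x25 r1=0xe7 r2=0xaf r3=0x69 r4=0xa3  N=1 Z=0
after  3: r0=0x25 r1=0xe7 r2=0x8a r3=0x69 r4=0xa3  N=1 Z=0
after  4: r0=0x25 r1=0xe7 r2=0x61 r3=0x69 r4=0xa3  N=0 Z=0
after  5: r0=0x25 r1=0xe7 r2=0x08 r3=0x69 r4=0xa3  N=0 Z=0
-- IRQ taken; context saved, return-PC = 6 --

K = 5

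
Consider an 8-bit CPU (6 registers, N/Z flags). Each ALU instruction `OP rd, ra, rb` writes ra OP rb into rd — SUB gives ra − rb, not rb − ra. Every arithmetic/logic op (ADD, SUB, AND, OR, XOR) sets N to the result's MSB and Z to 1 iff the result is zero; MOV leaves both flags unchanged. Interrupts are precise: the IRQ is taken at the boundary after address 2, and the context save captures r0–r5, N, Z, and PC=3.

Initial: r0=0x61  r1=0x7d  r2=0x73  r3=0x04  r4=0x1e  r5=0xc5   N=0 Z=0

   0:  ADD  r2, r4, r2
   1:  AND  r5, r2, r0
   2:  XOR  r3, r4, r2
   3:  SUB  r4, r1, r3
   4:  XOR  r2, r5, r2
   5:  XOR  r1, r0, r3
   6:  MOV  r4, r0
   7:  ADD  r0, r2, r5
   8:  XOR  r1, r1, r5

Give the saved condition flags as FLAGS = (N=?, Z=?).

FLAGS = (N=1, Z=0)

after  0: r0=0x61 r1=0x7d r2=0x91 r3=0x04 r4=0x1e r5=0xc5  N=1 Z=0
after  1: r0=0x61 r1=0x7d r2=0x91 r3=0x04 r4=0x1e r5=0x01  N=0 Z=0
after  2: r0=0x61 r1=0x7d r2=0x91 r3=0x8f r4=0x1e r5=0x01  N=1 Z=0
-- IRQ taken; context saved, return-PC = 3 --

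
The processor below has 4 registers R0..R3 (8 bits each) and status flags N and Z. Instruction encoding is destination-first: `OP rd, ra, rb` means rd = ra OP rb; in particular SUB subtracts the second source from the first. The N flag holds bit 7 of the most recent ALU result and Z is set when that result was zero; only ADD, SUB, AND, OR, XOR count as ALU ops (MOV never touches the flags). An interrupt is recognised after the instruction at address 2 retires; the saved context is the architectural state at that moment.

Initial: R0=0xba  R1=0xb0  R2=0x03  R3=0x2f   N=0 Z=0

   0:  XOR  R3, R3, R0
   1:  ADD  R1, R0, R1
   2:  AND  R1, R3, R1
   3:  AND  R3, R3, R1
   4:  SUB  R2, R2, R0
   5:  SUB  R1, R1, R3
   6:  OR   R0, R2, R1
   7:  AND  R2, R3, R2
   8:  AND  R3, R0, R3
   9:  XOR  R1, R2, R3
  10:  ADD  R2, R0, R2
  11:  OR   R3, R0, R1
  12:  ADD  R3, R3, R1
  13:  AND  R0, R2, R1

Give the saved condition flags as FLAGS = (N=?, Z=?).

FLAGS = (N=0, Z=1)

after  0: R0=0xba R1=0xb0 R2=0x03 R3=0x95  N=1 Z=0
after  1: R0=0xba R1=0x6a R2=0x03 R3=0x95  N=0 Z=0
after  2: R0=0xba R1=0x00 R2=0x03 R3=0x95  N=0 Z=1
-- IRQ taken; context saved, return-PC = 3 --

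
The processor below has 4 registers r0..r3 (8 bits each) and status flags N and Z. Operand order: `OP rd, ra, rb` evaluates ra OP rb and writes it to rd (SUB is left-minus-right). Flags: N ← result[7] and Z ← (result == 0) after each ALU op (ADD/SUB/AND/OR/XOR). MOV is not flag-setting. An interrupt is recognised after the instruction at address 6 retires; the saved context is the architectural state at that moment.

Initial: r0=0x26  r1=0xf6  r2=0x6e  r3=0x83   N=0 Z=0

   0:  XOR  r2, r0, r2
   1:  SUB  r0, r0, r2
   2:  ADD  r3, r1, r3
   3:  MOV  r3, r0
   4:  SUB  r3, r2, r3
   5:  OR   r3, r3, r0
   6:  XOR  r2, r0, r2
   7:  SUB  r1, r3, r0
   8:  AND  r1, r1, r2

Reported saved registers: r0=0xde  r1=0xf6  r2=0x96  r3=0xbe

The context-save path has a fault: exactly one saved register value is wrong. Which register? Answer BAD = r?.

BAD = r3

after  0: r0=0x26 r1=0xf6 r2=0x48 r3=0x83  N=0 Z=0
after  1: r0=0xde r1=0xf6 r2=0x48 r3=0x83  N=1 Z=0
after  2: r0=0xde r1=0xf6 r2=0x48 r3=0x79  N=0 Z=0
after  3: r0=0xde r1=0xf6 r2=0x48 r3=0xde  N=0 Z=0
after  4: r0=0xde r1=0xf6 r2=0x48 r3=0x6a  N=0 Z=0
after  5: r0=0xde r1=0xf6 r2=0x48 r3=0xfe  N=1 Z=0
after  6: r0=0xde r1=0xf6 r2=0x96 r3=0xfe  N=1 Z=0
-- IRQ taken; context saved, return-PC = 7 --
mismatch: r3: reported 0xbe vs actual 0xfe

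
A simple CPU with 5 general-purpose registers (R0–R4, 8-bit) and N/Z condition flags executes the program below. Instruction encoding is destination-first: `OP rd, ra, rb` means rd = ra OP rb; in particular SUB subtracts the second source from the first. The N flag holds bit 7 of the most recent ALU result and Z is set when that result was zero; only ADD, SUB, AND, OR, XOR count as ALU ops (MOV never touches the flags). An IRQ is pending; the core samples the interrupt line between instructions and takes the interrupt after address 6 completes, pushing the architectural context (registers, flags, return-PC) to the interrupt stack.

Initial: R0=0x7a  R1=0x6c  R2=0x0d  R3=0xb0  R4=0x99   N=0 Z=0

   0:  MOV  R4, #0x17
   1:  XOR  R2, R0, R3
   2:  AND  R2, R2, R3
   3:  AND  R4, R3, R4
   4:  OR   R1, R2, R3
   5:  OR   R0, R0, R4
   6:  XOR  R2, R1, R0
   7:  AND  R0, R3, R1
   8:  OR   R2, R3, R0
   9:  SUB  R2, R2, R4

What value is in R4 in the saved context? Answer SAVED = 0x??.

SAVED = 0x10

after  0: R0=0x7a R1=0x6c R2=0x0d R3=0xb0 R4=0x17  N=0 Z=0
after  1: R0=0x7a R1=0x6c R2=0xca R3=0xb0 R4=0x17  N=1 Z=0
after  2: R0=0x7a R1=0x6c R2=0x80 R3=0xb0 R4=0x17  N=1 Z=0
after  3: R0=0x7a R1=0x6c R2=0x80 R3=0xb0 R4=0x10  N=0 Z=0
after  4: R0=0x7a R1=0xb0 R2=0x80 R3=0xb0 R4=0x10  N=1 Z=0
after  5: R0=0x7a R1=0xb0 R2=0x80 R3=0xb0 R4=0x10  N=0 Z=0
after  6: R0=0x7a R1=0xb0 R2=0xca R3=0xb0 R4=0x10  N=1 Z=0
-- IRQ taken; context saved, return-PC = 7 --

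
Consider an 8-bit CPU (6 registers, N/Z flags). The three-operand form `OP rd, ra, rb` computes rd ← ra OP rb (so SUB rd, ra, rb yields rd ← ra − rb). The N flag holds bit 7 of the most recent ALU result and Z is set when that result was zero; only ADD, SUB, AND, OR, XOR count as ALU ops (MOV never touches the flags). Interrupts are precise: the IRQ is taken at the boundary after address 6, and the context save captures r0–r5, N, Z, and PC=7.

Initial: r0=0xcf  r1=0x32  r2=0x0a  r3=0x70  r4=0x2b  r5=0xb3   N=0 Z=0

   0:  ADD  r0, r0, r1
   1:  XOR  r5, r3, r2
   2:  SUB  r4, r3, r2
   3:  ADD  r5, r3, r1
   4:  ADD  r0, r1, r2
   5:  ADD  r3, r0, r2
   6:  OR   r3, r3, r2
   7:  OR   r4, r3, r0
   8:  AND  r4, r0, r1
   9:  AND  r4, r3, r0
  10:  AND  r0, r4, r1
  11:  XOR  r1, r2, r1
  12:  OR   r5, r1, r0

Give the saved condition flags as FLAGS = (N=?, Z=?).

after  0: r0=0x01 r1=0x32 r2=0x0a r3=0x70 r4=0x2b r5=0xb3  N=0 Z=0
after  1: r0=0x01 r1=0x32 r2=0x0a r3=0x70 r4=0x2b r5=0x7a  N=0 Z=0
after  2: r0=0x01 r1=0x32 r2=0x0a r3=0x70 r4=0x66 r5=0x7a  N=0 Z=0
after  3: r0=0x01 r1=0x32 r2=0x0a r3=0x70 r4=0x66 r5=0xa2  N=1 Z=0
after  4: r0=0x3c r1=0x32 r2=0x0a r3=0x70 r4=0x66 r5=0xa2  N=0 Z=0
after  5: r0=0x3c r1=0x32 r2=0x0a r3=0x46 r4=0x66 r5=0xa2  N=0 Z=0
after  6: r0=0x3c r1=0x32 r2=0x0a r3=0x4e r4=0x66 r5=0xa2  N=0 Z=0
-- IRQ taken; context saved, return-PC = 7 --

FLAGS = (N=0, Z=0)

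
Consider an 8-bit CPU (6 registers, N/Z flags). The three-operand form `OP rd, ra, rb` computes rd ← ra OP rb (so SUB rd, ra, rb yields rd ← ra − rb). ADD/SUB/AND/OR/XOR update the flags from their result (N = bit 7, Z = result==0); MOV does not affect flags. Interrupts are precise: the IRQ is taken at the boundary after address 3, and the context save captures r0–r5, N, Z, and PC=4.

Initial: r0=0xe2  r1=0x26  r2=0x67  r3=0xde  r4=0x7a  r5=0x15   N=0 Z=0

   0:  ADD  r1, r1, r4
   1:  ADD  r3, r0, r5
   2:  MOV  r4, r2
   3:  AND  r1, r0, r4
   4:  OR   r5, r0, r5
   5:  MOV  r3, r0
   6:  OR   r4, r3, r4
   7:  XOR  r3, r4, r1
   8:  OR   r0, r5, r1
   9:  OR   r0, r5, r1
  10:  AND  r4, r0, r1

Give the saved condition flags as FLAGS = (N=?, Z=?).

FLAGS = (N=0, Z=0)

after  0: r0=0xe2 r1=0xa0 r2=0x67 r3=0xde r4=0x7a r5=0x15  N=1 Z=0
after  1: r0=0xe2 r1=0xa0 r2=0x67 r3=0xf7 r4=0x7a r5=0x15  N=1 Z=0
after  2: r0=0xe2 r1=0xa0 r2=0x67 r3=0xf7 r4=0x67 r5=0x15  N=1 Z=0
after  3: r0=0xe2 r1=0x62 r2=0x67 r3=0xf7 r4=0x67 r5=0x15  N=0 Z=0
-- IRQ taken; context saved, return-PC = 4 --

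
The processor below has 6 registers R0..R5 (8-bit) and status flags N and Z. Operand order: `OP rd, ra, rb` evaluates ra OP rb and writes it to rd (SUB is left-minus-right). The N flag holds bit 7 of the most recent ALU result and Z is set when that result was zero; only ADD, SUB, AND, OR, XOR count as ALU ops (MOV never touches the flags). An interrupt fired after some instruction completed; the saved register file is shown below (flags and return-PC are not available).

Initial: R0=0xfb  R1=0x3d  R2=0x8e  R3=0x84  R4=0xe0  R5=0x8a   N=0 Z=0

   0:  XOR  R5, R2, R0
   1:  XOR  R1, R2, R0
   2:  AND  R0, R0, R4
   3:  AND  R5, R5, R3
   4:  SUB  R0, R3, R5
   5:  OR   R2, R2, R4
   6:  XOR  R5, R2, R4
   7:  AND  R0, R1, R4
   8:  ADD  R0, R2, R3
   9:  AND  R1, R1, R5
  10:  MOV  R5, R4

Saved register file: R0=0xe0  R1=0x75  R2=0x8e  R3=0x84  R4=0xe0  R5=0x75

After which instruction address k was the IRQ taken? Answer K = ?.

after  0: R0=0xfb R1=0x3d R2=0x8e R3=0x84 R4=0xe0 R5=0x75  N=0 Z=0
after  1: R0=0xfb R1=0x75 R2=0x8e R3=0x84 R4=0xe0 R5=0x75  N=0 Z=0
after  2: R0=0xe0 R1=0x75 R2=0x8e R3=0x84 R4=0xe0 R5=0x75  N=1 Z=0
-- IRQ taken; context saved, return-PC = 3 --

K = 2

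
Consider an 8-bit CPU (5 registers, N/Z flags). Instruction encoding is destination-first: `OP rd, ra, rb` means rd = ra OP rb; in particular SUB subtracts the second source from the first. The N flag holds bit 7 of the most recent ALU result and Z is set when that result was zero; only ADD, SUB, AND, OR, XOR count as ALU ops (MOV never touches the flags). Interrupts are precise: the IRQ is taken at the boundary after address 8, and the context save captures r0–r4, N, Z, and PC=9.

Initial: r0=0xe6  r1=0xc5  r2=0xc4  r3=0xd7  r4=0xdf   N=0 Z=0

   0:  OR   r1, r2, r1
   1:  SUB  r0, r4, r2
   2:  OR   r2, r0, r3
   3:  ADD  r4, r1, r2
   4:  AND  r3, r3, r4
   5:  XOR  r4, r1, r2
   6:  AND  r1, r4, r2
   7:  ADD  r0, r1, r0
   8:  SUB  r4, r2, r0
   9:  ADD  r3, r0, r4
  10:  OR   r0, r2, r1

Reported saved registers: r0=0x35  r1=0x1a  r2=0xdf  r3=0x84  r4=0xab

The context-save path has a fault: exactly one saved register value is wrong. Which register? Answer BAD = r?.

BAD = r4

after  0: r0=0xe6 r1=0xc5 r2=0xc4 r3=0xd7 r4=0xdf  N=1 Z=0
after  1: r0=0x1b r1=0xc5 r2=0xc4 r3=0xd7 r4=0xdf  N=0 Z=0
after  2: r0=0x1b r1=0xc5 r2=0xdf r3=0xd7 r4=0xdf  N=1 Z=0
after  3: r0=0x1b r1=0xc5 r2=0xdf r3=0xd7 r4=0xa4  N=1 Z=0
after  4: r0=0x1b r1=0xc5 r2=0xdf r3=0x84 r4=0xa4  N=1 Z=0
after  5: r0=0x1b r1=0xc5 r2=0xdf r3=0x84 r4=0x1a  N=0 Z=0
after  6: r0=0x1b r1=0x1a r2=0xdf r3=0x84 r4=0x1a  N=0 Z=0
after  7: r0=0x35 r1=0x1a r2=0xdf r3=0x84 r4=0x1a  N=0 Z=0
after  8: r0=0x35 r1=0x1a r2=0xdf r3=0x84 r4=0xaa  N=1 Z=0
-- IRQ taken; context saved, return-PC = 9 --
mismatch: r4: reported 0xab vs actual 0xaa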